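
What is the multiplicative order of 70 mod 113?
112

113 is prime, so ord(70) divides φ(113) = 112.
Divisors of 112: 1, 2, 4, 7, 8, 14, 16, 28, 56, 112.
Repeated squaring: 70^1 ≡ 70, 70^2 ≡ 41, 70^4 ≡ 99, 70^8 ≡ 83, 70^16 ≡ 109, 70^32 ≡ 16, 70^64 ≡ 30 (mod 113).
Test 70^d mod 113 for each divisor d in increasing order:
70^1 ≡ 70
70^2 ≡ 41
70^4 ≡ 99
70^7 = 70^4·70^2·70^1 ≡ 48
70^8 ≡ 83
70^14 = 70^8·70^4·70^2 ≡ 44
70^16 ≡ 109
70^28 = 70^16·70^8·70^4 ≡ 15
70^56 = 70^32·70^16·70^8 ≡ 112
70^112 = 70^64·70^32·70^16 ≡ 1  ← first divisor giving 1
The order is 112.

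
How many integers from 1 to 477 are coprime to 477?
312

477 = 3^2 × 53
φ(n) = n × ∏(1 - 1/p) for each prime p dividing n
φ(477) = 477 × (1 - 1/3) × (1 - 1/53) = 312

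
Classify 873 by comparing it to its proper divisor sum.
deficient

Proper divisors of 873: sum = 1 + 3 + 9 + 97 + 291 = 401
Since 401 < 873, 873 is deficient.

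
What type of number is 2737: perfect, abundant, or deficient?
deficient

Proper divisors of 2737: sum = 1 + 7 + 17 + 23 + 119 + 161 + 391 = 719
Since 719 < 2737, 2737 is deficient.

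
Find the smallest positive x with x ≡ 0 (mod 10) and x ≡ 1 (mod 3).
10

Using Chinese Remainder Theorem:
M = 10 × 3 = 30
M1 = 3, M2 = 10
y1 = 3^(-1) mod 10 = 7
y2 = 10^(-1) mod 3 = 1
x = (0×3×7 + 1×10×1) mod 30 = 10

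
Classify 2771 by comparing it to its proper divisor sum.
deficient

Proper divisors of 2771: sum = 1 + 17 + 163 = 181
Since 181 < 2771, 2771 is deficient.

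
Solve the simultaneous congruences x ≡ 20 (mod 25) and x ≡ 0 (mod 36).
720

Using Chinese Remainder Theorem:
M = 25 × 36 = 900
M1 = 36, M2 = 25
y1 = 36^(-1) mod 25 = 16
y2 = 25^(-1) mod 36 = 13
x = (20×36×16 + 0×25×13) mod 900 = 720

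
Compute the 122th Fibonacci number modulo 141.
133

Matrix identity: Q^n = [[F_(n+1), F_n], [F_n, F_(n-1)]] with Q = [[1,1],[1,0]].
n = 122 = 1111010₂. Square-and-multiply, entries mod 141:
Q^1 = [[1,1],[1,0]]
Q^3 = (Q^1)²·Q = [[3,2],[2,1]]
Q^7 = (Q^3)²·Q = [[21,13],[13,8]]
Q^15 = (Q^7)²·Q = [[0,46],[46,95]]
Q^30 = (Q^15)² = [[1,140],[140,2]]
Q^61 = (Q^30)²·Q = [[140,2],[2,138]]
Q^122 = (Q^61)² = [[5,133],[133,13]]
F_122 mod 141 = Q^122[0][1] = 133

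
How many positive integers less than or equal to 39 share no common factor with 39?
24

39 = 3 × 13
φ(n) = n × ∏(1 - 1/p) for each prime p dividing n
φ(39) = 39 × (1 - 1/3) × (1 - 1/13) = 24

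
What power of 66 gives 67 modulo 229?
157

Baby-step giant-step with step n = ⌈√229⌉ = 16.
Baby steps 66^j mod 229 (j:value) for j=0..15: 0:1, 1:66, 2:5, 3:101, 4:25, 5:47, 6:125, 7:6, 8:167, 9:30, 10:148, 11:150, 12:53, 13:63, 14:36, 15:86.
Giant-step multiplier: 66^(-16) ≡ 66^(228-16) = 66^212 ≡ 14 (mod 229).
Giant steps γ_i = 67·14^i mod 229: γ_0=67, γ_1=22, γ_2=79, γ_3=190, γ_4=141, γ_5=142, γ_6=156, γ_7=123, γ_8=119, γ_9=63 (in table at j=13).
x = i·n + j = 9·16 + 13 = 157.
Check: 66^157 ≡ 67 (mod 229).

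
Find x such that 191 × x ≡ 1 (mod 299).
263

gcd(191, 299) = 1, so the inverse exists.
Extended Euclidean algorithm on (299, 191):
299 = 1 × 191 + 108  ⟹  108 = (1)·299 + (-1)·191
191 = 1 × 108 + 83  ⟹  83 = (-1)·299 + (2)·191
108 = 1 × 83 + 25  ⟹  25 = (2)·299 + (-3)·191
83 = 3 × 25 + 8  ⟹  8 = (-7)·299 + (11)·191
25 = 3 × 8 + 1  ⟹  1 = (23)·299 + (-36)·191
So (-36)·191 ≡ 1 (mod 299), i.e. 191^(-1) ≡ -36 ≡ 263 (mod 299).
Check: 191 × 263 = 50233 ≡ 1 (mod 299)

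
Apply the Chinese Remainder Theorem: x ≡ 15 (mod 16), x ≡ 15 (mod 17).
15

Using Chinese Remainder Theorem:
M = 16 × 17 = 272
M1 = 17, M2 = 16
y1 = 17^(-1) mod 16 = 1
y2 = 16^(-1) mod 17 = 16
x = (15×17×1 + 15×16×16) mod 272 = 15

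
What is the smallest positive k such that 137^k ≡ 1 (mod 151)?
75

151 is prime, so ord(137) divides φ(151) = 150.
Divisors of 150: 1, 2, 3, 5, 6, 10, 15, 25, 30, 50, 75, 150.
Repeated squaring: 137^1 ≡ 137, 137^2 ≡ 45, 137^4 ≡ 62, 137^8 ≡ 69, 137^16 ≡ 80, 137^32 ≡ 58, 137^64 ≡ 42, 137^128 ≡ 103 (mod 151).
Test 137^d mod 151 for each divisor d in increasing order:
137^1 ≡ 137
137^2 ≡ 45
137^3 = 137^2·137^1 ≡ 125
137^5 = 137^4·137^1 ≡ 38
137^6 = 137^4·137^2 ≡ 72
137^10 = 137^8·137^2 ≡ 85
137^15 = 137^8·137^4·137^2·137^1 ≡ 59
137^25 = 137^16·137^8·137^1 ≡ 32
137^30 = 137^16·137^8·137^4·137^2 ≡ 8
137^50 = 137^32·137^16·137^2 ≡ 118
137^75 = 137^64·137^8·137^2·137^1 ≡ 1  ← first divisor giving 1
The order is 75.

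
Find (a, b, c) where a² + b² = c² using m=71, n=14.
(4845, 1988, 5237)

Euclid's formula: a = m² - n², b = 2mn, c = m² + n²
m = 71, n = 14
a = 71² - 14² = 5041 - 196 = 4845
b = 2 × 71 × 14 = 1988
c = 71² + 14² = 5041 + 196 = 5237
Verification: 4845² + 1988² = 23474025 + 3952144 = 27426169 = 5237² ✓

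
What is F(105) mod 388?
278

Matrix identity: Q^n = [[F_(n+1), F_n], [F_n, F_(n-1)]] with Q = [[1,1],[1,0]].
n = 105 = 1101001₂. Square-and-multiply, entries mod 388:
Q^1 = [[1,1],[1,0]]
Q^3 = (Q^1)²·Q = [[3,2],[2,1]]
Q^6 = (Q^3)² = [[13,8],[8,5]]
Q^13 = (Q^6)²·Q = [[377,233],[233,144]]
Q^26 = (Q^13)² = [[90,337],[337,141]]
Q^52 = (Q^26)² = [[225,247],[247,366]]
Q^105 = (Q^52)²·Q = [[367,278],[278,89]]
F_105 mod 388 = Q^105[0][1] = 278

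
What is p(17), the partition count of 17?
297

p(n) counts ways to write n as a sum of positive integers (order ignored).
Euler's pentagonal recurrence: p(k) = p(k-1) + p(k-2) - p(k-5) - p(k-7) + p(k-12) + p(k-15) - ... (offsets j(3j∓1)/2, signs ++--, p(0)=1, p(<0)=0).
DP table for k = 0..16: p(0)=1, p(1)=1, p(2)=2, p(3)=3, p(4)=5, p(5)=7, p(6)=11, p(7)=15, p(8)=22, p(9)=30, p(10)=42, p(11)=56, p(12)=77, p(13)=101, p(14)=135, p(15)=176, p(16)=231.
Final step: p(17) = p(16) + p(15) - p(12) - p(10) + p(5) + p(2)
= 231 + 176 - 77 - 42 + 7 + 2
= 297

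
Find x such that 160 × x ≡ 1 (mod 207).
22

gcd(160, 207) = 1, so the inverse exists.
Extended Euclidean algorithm on (207, 160):
207 = 1 × 160 + 47  ⟹  47 = (1)·207 + (-1)·160
160 = 3 × 47 + 19  ⟹  19 = (-3)·207 + (4)·160
47 = 2 × 19 + 9  ⟹  9 = (7)·207 + (-9)·160
19 = 2 × 9 + 1  ⟹  1 = (-17)·207 + (22)·160
So (22)·160 ≡ 1 (mod 207), i.e. 160^(-1) ≡ 22 (mod 207).
Check: 160 × 22 = 3520 ≡ 1 (mod 207)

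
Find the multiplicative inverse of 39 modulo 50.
9

gcd(39, 50) = 1, so the inverse exists.
Extended Euclidean algorithm on (50, 39):
50 = 1 × 39 + 11  ⟹  11 = (1)·50 + (-1)·39
39 = 3 × 11 + 6  ⟹  6 = (-3)·50 + (4)·39
11 = 1 × 6 + 5  ⟹  5 = (4)·50 + (-5)·39
6 = 1 × 5 + 1  ⟹  1 = (-7)·50 + (9)·39
So (9)·39 ≡ 1 (mod 50), i.e. 39^(-1) ≡ 9 (mod 50).
Check: 39 × 9 = 351 ≡ 1 (mod 50)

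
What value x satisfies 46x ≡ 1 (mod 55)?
6

gcd(46, 55) = 1, so the inverse exists.
Extended Euclidean algorithm on (55, 46):
55 = 1 × 46 + 9  ⟹  9 = (1)·55 + (-1)·46
46 = 5 × 9 + 1  ⟹  1 = (-5)·55 + (6)·46
So (6)·46 ≡ 1 (mod 55), i.e. 46^(-1) ≡ 6 (mod 55).
Check: 46 × 6 = 276 ≡ 1 (mod 55)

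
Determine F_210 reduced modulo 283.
174

Matrix identity: Q^n = [[F_(n+1), F_n], [F_n, F_(n-1)]] with Q = [[1,1],[1,0]].
n = 210 = 11010010₂. Square-and-multiply, entries mod 283:
Q^1 = [[1,1],[1,0]]
Q^3 = (Q^1)²·Q = [[3,2],[2,1]]
Q^6 = (Q^3)² = [[13,8],[8,5]]
Q^13 = (Q^6)²·Q = [[94,233],[233,144]]
Q^26 = (Q^13)² = [[16,269],[269,30]]
Q^52 = (Q^26)² = [[169,205],[205,247]]
Q^105 = (Q^52)²·Q = [[216,119],[119,97]]
Q^210 = (Q^105)² = [[255,174],[174,81]]
F_210 mod 283 = Q^210[0][1] = 174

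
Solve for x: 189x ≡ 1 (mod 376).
189

gcd(189, 376) = 1, so the inverse exists.
Extended Euclidean algorithm on (376, 189):
376 = 1 × 189 + 187  ⟹  187 = (1)·376 + (-1)·189
189 = 1 × 187 + 2  ⟹  2 = (-1)·376 + (2)·189
187 = 93 × 2 + 1  ⟹  1 = (94)·376 + (-187)·189
So (-187)·189 ≡ 1 (mod 376), i.e. 189^(-1) ≡ -187 ≡ 189 (mod 376).
Check: 189 × 189 = 35721 ≡ 1 (mod 376)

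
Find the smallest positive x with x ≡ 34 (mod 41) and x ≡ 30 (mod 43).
116

Using Chinese Remainder Theorem:
M = 41 × 43 = 1763
M1 = 43, M2 = 41
y1 = 43^(-1) mod 41 = 21
y2 = 41^(-1) mod 43 = 21
x = (34×43×21 + 30×41×21) mod 1763 = 116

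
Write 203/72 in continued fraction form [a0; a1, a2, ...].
[2; 1, 4, 1, 1, 6]

Euclidean algorithm steps:
203 = 2 × 72 + 59
72 = 1 × 59 + 13
59 = 4 × 13 + 7
13 = 1 × 7 + 6
7 = 1 × 6 + 1
6 = 6 × 1 + 0
Continued fraction: [2; 1, 4, 1, 1, 6]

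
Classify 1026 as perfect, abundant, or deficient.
abundant

Proper divisors of 1026: sum = 1 + 2 + 3 + 6 + 9 + 18 + 19 + 27 + 38 + 54 + 57 + 114 + 171 + 342 + 513 = 1374
Since 1374 > 1026, 1026 is abundant.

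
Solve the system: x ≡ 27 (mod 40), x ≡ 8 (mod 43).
1427

Using Chinese Remainder Theorem:
M = 40 × 43 = 1720
M1 = 43, M2 = 40
y1 = 43^(-1) mod 40 = 27
y2 = 40^(-1) mod 43 = 14
x = (27×43×27 + 8×40×14) mod 1720 = 1427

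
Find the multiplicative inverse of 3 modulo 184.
123

gcd(3, 184) = 1, so the inverse exists.
Extended Euclidean algorithm on (184, 3):
184 = 61 × 3 + 1  ⟹  1 = (1)·184 + (-61)·3
So (-61)·3 ≡ 1 (mod 184), i.e. 3^(-1) ≡ -61 ≡ 123 (mod 184).
Check: 3 × 123 = 369 ≡ 1 (mod 184)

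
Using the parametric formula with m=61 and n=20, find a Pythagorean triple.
(3321, 2440, 4121)

Euclid's formula: a = m² - n², b = 2mn, c = m² + n²
m = 61, n = 20
a = 61² - 20² = 3721 - 400 = 3321
b = 2 × 61 × 20 = 2440
c = 61² + 20² = 3721 + 400 = 4121
Verification: 3321² + 2440² = 11029041 + 5953600 = 16982641 = 4121² ✓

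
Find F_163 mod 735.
632

Matrix identity: Q^n = [[F_(n+1), F_n], [F_n, F_(n-1)]] with Q = [[1,1],[1,0]].
n = 163 = 10100011₂. Square-and-multiply, entries mod 735:
Q^1 = [[1,1],[1,0]]
Q^2 = (Q^1)² = [[2,1],[1,1]]
Q^5 = (Q^2)²·Q = [[8,5],[5,3]]
Q^10 = (Q^5)² = [[89,55],[55,34]]
Q^20 = (Q^10)² = [[656,150],[150,506]]
Q^40 = (Q^20)² = [[76,105],[105,706]]
Q^81 = (Q^40)²·Q = [[421,631],[631,525]]
Q^163 = (Q^81)²·Q = [[3,632],[632,106]]
F_163 mod 735 = Q^163[0][1] = 632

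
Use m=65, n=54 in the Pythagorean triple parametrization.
(1309, 7020, 7141)

Euclid's formula: a = m² - n², b = 2mn, c = m² + n²
m = 65, n = 54
a = 65² - 54² = 4225 - 2916 = 1309
b = 2 × 65 × 54 = 7020
c = 65² + 54² = 4225 + 2916 = 7141
Verification: 1309² + 7020² = 1713481 + 49280400 = 50993881 = 7141² ✓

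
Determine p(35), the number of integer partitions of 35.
14883

p(n) counts ways to write n as a sum of positive integers (order ignored).
Euler's pentagonal recurrence: p(k) = p(k-1) + p(k-2) - p(k-5) - p(k-7) + p(k-12) + p(k-15) - ... (offsets j(3j∓1)/2, signs ++--, p(0)=1, p(<0)=0).
DP table for k = 0..34: p(0)=1, p(1)=1, p(2)=2, p(3)=3, p(4)=5, p(5)=7, p(6)=11, p(7)=15, p(8)=22, p(9)=30, p(10)=42, p(11)=56, p(12)=77, p(13)=101, p(14)=135, p(15)=176, p(16)=231, p(17)=297, p(18)=385, p(19)=490, p(20)=627, p(21)=792, p(22)=1002, p(23)=1255, p(24)=1575, p(25)=1958, p(26)=2436, p(27)=3010, p(28)=3718, p(29)=4565, p(30)=5604, p(31)=6842, p(32)=8349, p(33)=10143, p(34)=12310.
Final step: p(35) = p(34) + p(33) - p(30) - p(28) + p(23) + p(20) - p(13) - p(9) + p(0)
= 12310 + 10143 - 5604 - 3718 + 1255 + 627 - 101 - 30 + 1
= 14883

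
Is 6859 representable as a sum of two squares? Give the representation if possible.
Not possible

Factorization: 6859 = 19^3
By Fermat: n is sum of two squares iff every prime p ≡ 3 (mod 4) appears to even power.
Prime(s) ≡ 3 (mod 4) with odd exponent: [(19, 3)]
Therefore 6859 cannot be expressed as a² + b².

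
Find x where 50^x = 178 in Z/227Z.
205

Baby-step giant-step with step n = ⌈√227⌉ = 16.
Baby steps 50^j mod 227 (j:value) for j=0..15: 0:1, 1:50, 2:3, 3:150, 4:9, 5:223, 6:27, 7:215, 8:81, 9:191, 10:16, 11:119, 12:48, 13:130, 14:144, 15:163.
Giant-step multiplier: 50^(-16) ≡ 50^(226-16) = 50^210 ≡ 196 (mod 227).
Giant steps γ_i = 178·196^i mod 227: γ_0=178, γ_1=157, γ_2=127, γ_3=149, γ_4=148, γ_5=179, γ_6=126, γ_7=180, γ_8=95, γ_9=6, γ_10=41, γ_11=91, γ_12=130 (in table at j=13).
x = i·n + j = 12·16 + 13 = 205.
Check: 50^205 ≡ 178 (mod 227).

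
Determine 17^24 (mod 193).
9

Repeated squaring. Binary of 24 = 11000.
17^1 ≡ 17 (mod 193); 17^2 ≡ 96 (mod 193); 17^4 ≡ 145 (mod 193); 17^8 ≡ 181 (mod 193); 17^16 ≡ 144 (mod 193)
17^24 = 17^8 × 17^16 ≡ 9 (mod 193)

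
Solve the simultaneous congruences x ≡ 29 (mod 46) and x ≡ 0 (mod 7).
259

Using Chinese Remainder Theorem:
M = 46 × 7 = 322
M1 = 7, M2 = 46
y1 = 7^(-1) mod 46 = 33
y2 = 46^(-1) mod 7 = 2
x = (29×7×33 + 0×46×2) mod 322 = 259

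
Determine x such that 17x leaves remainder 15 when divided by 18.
x ≡ 3 (mod 18)

gcd(17, 18) = 1, which divides 15, so solutions exist.
Find 17^(-1) mod 18 by the extended Euclidean algorithm:
18 = 1 × 17 + 1  ⟹  1 = (1)·18 + (-1)·17
So (-1)·17 ≡ 1 (mod 18), i.e. 17^(-1) ≡ -1 ≡ 17 (mod 18).
x ≡ 17 × 15 = 255 ≡ 3 (mod 18).
Check: 17 × 3 = 51 ≡ 15 (mod 18).
Unique solution: x ≡ 3 (mod 18)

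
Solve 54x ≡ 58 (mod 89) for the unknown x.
x ≡ 67 (mod 89)

gcd(54, 89) = 1, which divides 58, so solutions exist.
Find 54^(-1) mod 89 by the extended Euclidean algorithm:
89 = 1 × 54 + 35  ⟹  35 = (1)·89 + (-1)·54
54 = 1 × 35 + 19  ⟹  19 = (-1)·89 + (2)·54
35 = 1 × 19 + 16  ⟹  16 = (2)·89 + (-3)·54
19 = 1 × 16 + 3  ⟹  3 = (-3)·89 + (5)·54
16 = 5 × 3 + 1  ⟹  1 = (17)·89 + (-28)·54
So (-28)·54 ≡ 1 (mod 89), i.e. 54^(-1) ≡ -28 ≡ 61 (mod 89).
x ≡ 61 × 58 = 3538 ≡ 67 (mod 89).
Check: 54 × 67 = 3618 ≡ 58 (mod 89).
Unique solution: x ≡ 67 (mod 89)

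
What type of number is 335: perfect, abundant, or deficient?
deficient

Proper divisors of 335: sum = 1 + 5 + 67 = 73
Since 73 < 335, 335 is deficient.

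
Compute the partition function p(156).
73232243759

p(n) counts ways to write n as a sum of positive integers (order ignored).
Euler's pentagonal recurrence: p(k) = p(k-1) + p(k-2) - p(k-5) - p(k-7) + p(k-12) + p(k-15) - ... (offsets j(3j∓1)/2, signs ++--, p(0)=1, p(<0)=0).
DP table for k = 0..155: p(0)=1, p(1)=1, p(2)=2, p(3)=3, p(4)=5, p(5)=7, p(6)=11, p(7)=15, p(8)=22, p(9)=30, p(10)=42, p(11)=56, p(12)=77, p(13)=101, p(14)=135, p(15)=176, p(16)=231, p(17)=297, p(18)=385, p(19)=490, p(20)=627, p(21)=792, p(22)=1002, p(23)=1255, p(24)=1575, p(25)=1958, p(26)=2436, p(27)=3010, p(28)=3718, p(29)=4565, p(30)=5604, p(31)=6842, p(32)=8349, p(33)=10143, p(34)=12310, p(35)=14883, p(36)=17977, p(37)=21637, p(38)=26015, p(39)=31185, p(40)=37338, p(41)=44583, p(42)=53174, p(43)=63261, p(44)=75175, p(45)=89134, p(46)=105558, p(47)=124754, p(48)=147273, p(49)=173525, p(50)=204226, p(51)=239943, p(52)=281589, p(53)=329931, p(54)=386155, p(55)=451276, p(56)=526823, p(57)=614154, p(58)=715220, p(59)=831820, p(60)=966467, p(61)=1121505, p(62)=1300156, p(63)=1505499, p(64)=1741630, p(65)=2012558, p(66)=2323520, p(67)=2679689, p(68)=3087735, p(69)=3554345, p(70)=4087968, p(71)=4697205, p(72)=5392783, p(73)=6185689, p(74)=7089500, p(75)=8118264, p(76)=9289091, p(77)=10619863, p(78)=12132164, p(79)=13848650, p(80)=15796476, p(81)=18004327, p(82)=20506255, p(83)=23338469, p(84)=26543660, p(85)=30167357, p(86)=34262962, p(87)=38887673, p(88)=44108109, p(89)=49995925, p(90)=56634173, p(91)=64112359, p(92)=72533807, p(93)=82010177, p(94)=92669720, p(95)=104651419, p(96)=118114304, p(97)=133230930, p(98)=150198136, p(99)=169229875, p(100)=190569292, p(101)=214481126, p(102)=241265379, p(103)=271248950, p(104)=304801365, p(105)=342325709, p(106)=384276336, p(107)=431149389, p(108)=483502844, p(109)=541946240, p(110)=607163746, p(111)=679903203, p(112)=761002156, p(113)=851376628, p(114)=952050665, p(115)=1064144451, p(116)=1188908248, p(117)=1327710076, p(118)=1482074143, p(119)=1653668665, p(120)=1844349560, p(121)=2056148051, p(122)=2291320912, p(123)=2552338241, p(124)=2841940500, p(125)=3163127352, p(126)=3519222692, p(127)=3913864295, p(128)=4351078600, p(129)=4835271870, p(130)=5371315400, p(131)=5964539504, p(132)=6620830889, p(133)=7346629512, p(134)=8149040695, p(135)=9035836076, p(136)=10015581680, p(137)=11097645016, p(138)=12292341831, p(139)=13610949895, p(140)=15065878135, p(141)=16670689208, p(142)=18440293320, p(143)=20390982757, p(144)=22540654445, p(145)=24908858009, p(146)=27517052599, p(147)=30388671978, p(148)=33549419497, p(149)=37027355200, p(150)=40853235313, p(151)=45060624582, p(152)=49686288421, p(153)=54770336324, p(154)=60356673280, p(155)=66493182097.
Final step: p(156) = p(155) + p(154) - p(151) - p(149) + p(144) + p(141) - p(134) - p(130) + p(121) + p(116) - p(105) - p(99) + p(86) + p(79) - p(64) - p(56) + p(39) + p(30) - p(11) - p(1)
= 66493182097 + 60356673280 - 45060624582 - 37027355200 + 22540654445 + 16670689208 - 8149040695 - 5371315400 + 2056148051 + 1188908248 - 342325709 - 169229875 + 34262962 + 13848650 - 1741630 - 526823 + 31185 + 5604 - 56 - 1
= 73232243759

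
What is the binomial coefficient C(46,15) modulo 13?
11

Using Lucas' theorem:
Write n=46 and k=15 in base 13:
n in base 13: [3, 7]
k in base 13: [1, 2]
C(46,15) mod 13 = ∏ C(n_i, k_i) mod 13
Digit binomials (mod 13): C(3,1) = 3; C(7,2) = 21 ≡ 8
Product: 3 × 8 = 24 ≡ 11 (mod 13)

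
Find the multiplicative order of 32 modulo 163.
162

163 is prime, so ord(32) divides φ(163) = 162.
Divisors of 162: 1, 2, 3, 6, 9, 18, 27, 54, 81, 162.
Repeated squaring: 32^1 ≡ 32, 32^2 ≡ 46, 32^4 ≡ 160, 32^8 ≡ 9, 32^16 ≡ 81, 32^32 ≡ 41, 32^64 ≡ 51, 32^128 ≡ 156 (mod 163).
Test 32^d mod 163 for each divisor d in increasing order:
32^1 ≡ 32
32^2 ≡ 46
32^3 = 32^2·32^1 ≡ 5
32^6 = 32^4·32^2 ≡ 25
32^9 = 32^8·32^1 ≡ 125
32^18 = 32^16·32^2 ≡ 140
32^27 = 32^16·32^8·32^2·32^1 ≡ 59
32^54 = 32^32·32^16·32^4·32^2 ≡ 58
32^81 = 32^64·32^16·32^1 ≡ 162
32^162 = 32^128·32^32·32^2 ≡ 1  ← first divisor giving 1
The order is 162.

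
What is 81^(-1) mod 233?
210

gcd(81, 233) = 1, so the inverse exists.
Extended Euclidean algorithm on (233, 81):
233 = 2 × 81 + 71  ⟹  71 = (1)·233 + (-2)·81
81 = 1 × 71 + 10  ⟹  10 = (-1)·233 + (3)·81
71 = 7 × 10 + 1  ⟹  1 = (8)·233 + (-23)·81
So (-23)·81 ≡ 1 (mod 233), i.e. 81^(-1) ≡ -23 ≡ 210 (mod 233).
Check: 81 × 210 = 17010 ≡ 1 (mod 233)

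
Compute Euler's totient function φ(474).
156

474 = 2 × 3 × 79
φ(n) = n × ∏(1 - 1/p) for each prime p dividing n
φ(474) = 474 × (1 - 1/2) × (1 - 1/3) × (1 - 1/79) = 156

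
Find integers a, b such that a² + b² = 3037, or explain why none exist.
11² + 54² (a=11, b=54)

Factorization: 3037 = 3037
By Fermat: n is sum of two squares iff every prime p ≡ 3 (mod 4) appears to even power.
All primes ≡ 3 (mod 4) appear to even power.
Search a = 0, 1, 2, … for 3037 - a² a perfect square: first hit at a = 11: 3037 - 121 = 2916 = 54².
3037 = 11² + 54² = 121 + 2916 ✓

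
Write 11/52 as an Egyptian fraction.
1/5 + 1/87 + 1/22620

Greedy algorithm:
11/52: ceiling(52/11) = 5, use 1/5
3/260: ceiling(260/3) = 87, use 1/87
1/22620: ceiling(22620/1) = 22620, use 1/22620
Result: 11/52 = 1/5 + 1/87 + 1/22620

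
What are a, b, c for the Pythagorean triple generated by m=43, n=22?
(1365, 1892, 2333)

Euclid's formula: a = m² - n², b = 2mn, c = m² + n²
m = 43, n = 22
a = 43² - 22² = 1849 - 484 = 1365
b = 2 × 43 × 22 = 1892
c = 43² + 22² = 1849 + 484 = 2333
Verification: 1365² + 1892² = 1863225 + 3579664 = 5442889 = 2333² ✓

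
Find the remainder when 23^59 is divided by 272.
39

Repeated squaring. Binary of 59 = 111011.
23^1 ≡ 23 (mod 272); 23^2 ≡ 257 (mod 272); 23^4 ≡ 225 (mod 272); 23^8 ≡ 33 (mod 272); 23^16 ≡ 1 (mod 272); 23^32 ≡ 1 (mod 272)
23^59 = 23^1 × 23^2 × 23^8 × 23^16 × 23^32 ≡ 39 (mod 272)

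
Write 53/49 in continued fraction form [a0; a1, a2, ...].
[1; 12, 4]

Euclidean algorithm steps:
53 = 1 × 49 + 4
49 = 12 × 4 + 1
4 = 4 × 1 + 0
Continued fraction: [1; 12, 4]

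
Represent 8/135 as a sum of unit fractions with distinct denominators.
1/17 + 1/2295

Greedy algorithm:
8/135: ceiling(135/8) = 17, use 1/17
1/2295: ceiling(2295/1) = 2295, use 1/2295
Result: 8/135 = 1/17 + 1/2295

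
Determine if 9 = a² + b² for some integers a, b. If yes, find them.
0² + 3² (a=0, b=3)

Factorization: 9 = 3^2
By Fermat: n is sum of two squares iff every prime p ≡ 3 (mod 4) appears to even power.
All primes ≡ 3 (mod 4) appear to even power.
Search a = 0, 1, 2, … for 9 - a² a perfect square: first hit at a = 0: 9 - 0 = 9 = 3².
9 = 0² + 3² = 0 + 9 ✓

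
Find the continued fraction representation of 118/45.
[2; 1, 1, 1, 1, 1, 5]

Euclidean algorithm steps:
118 = 2 × 45 + 28
45 = 1 × 28 + 17
28 = 1 × 17 + 11
17 = 1 × 11 + 6
11 = 1 × 6 + 5
6 = 1 × 5 + 1
5 = 5 × 1 + 0
Continued fraction: [2; 1, 1, 1, 1, 1, 5]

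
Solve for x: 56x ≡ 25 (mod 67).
x ≡ 16 (mod 67)

gcd(56, 67) = 1, which divides 25, so solutions exist.
Find 56^(-1) mod 67 by the extended Euclidean algorithm:
67 = 1 × 56 + 11  ⟹  11 = (1)·67 + (-1)·56
56 = 5 × 11 + 1  ⟹  1 = (-5)·67 + (6)·56
So (6)·56 ≡ 1 (mod 67), i.e. 56^(-1) ≡ 6 (mod 67).
x ≡ 6 × 25 = 150 ≡ 16 (mod 67).
Check: 56 × 16 = 896 ≡ 25 (mod 67).
Unique solution: x ≡ 16 (mod 67)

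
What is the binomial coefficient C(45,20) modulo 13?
0

Using Lucas' theorem:
Write n=45 and k=20 in base 13:
n in base 13: [3, 6]
k in base 13: [1, 7]
C(45,20) mod 13 = ∏ C(n_i, k_i) mod 13
Digit binomials (mod 13): C(3,1) = 3; C(6,7) = 0 (k_i > n_i)
Product: 3 × 0 = 0 ≡ 0 (mod 13)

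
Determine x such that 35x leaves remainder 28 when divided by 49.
x ≡ 5 (mod 7)

gcd(35, 49) = 7, which divides 28, so solutions exist.
Divide through by 7: 5x ≡ 4 (mod 7).
Find 5^(-1) mod 7 by the extended Euclidean algorithm:
7 = 1 × 5 + 2  ⟹  2 = (1)·7 + (-1)·5
5 = 2 × 2 + 1  ⟹  1 = (-2)·7 + (3)·5
So (3)·5 ≡ 1 (mod 7), i.e. 5^(-1) ≡ 3 (mod 7).
x ≡ 3 × 4 = 12 ≡ 5 (mod 7).
Check: 35 × 5 = 175 ≡ 28 (mod 49).
x ≡ 5 (mod 7), giving 7 solutions mod 49.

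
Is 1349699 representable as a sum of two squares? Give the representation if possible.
Not possible

Factorization: 1349699 = 13 × 47^3
By Fermat: n is sum of two squares iff every prime p ≡ 3 (mod 4) appears to even power.
Prime(s) ≡ 3 (mod 4) with odd exponent: [(47, 3)]
Therefore 1349699 cannot be expressed as a² + b².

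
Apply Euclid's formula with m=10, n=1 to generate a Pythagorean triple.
(99, 20, 101)

Euclid's formula: a = m² - n², b = 2mn, c = m² + n²
m = 10, n = 1
a = 10² - 1² = 100 - 1 = 99
b = 2 × 10 × 1 = 20
c = 10² + 1² = 100 + 1 = 101
Verification: 99² + 20² = 9801 + 400 = 10201 = 101² ✓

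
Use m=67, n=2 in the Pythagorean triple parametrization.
(4485, 268, 4493)

Euclid's formula: a = m² - n², b = 2mn, c = m² + n²
m = 67, n = 2
a = 67² - 2² = 4489 - 4 = 4485
b = 2 × 67 × 2 = 268
c = 67² + 2² = 4489 + 4 = 4493
Verification: 4485² + 268² = 20115225 + 71824 = 20187049 = 4493² ✓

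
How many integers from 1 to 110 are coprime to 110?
40

110 = 2 × 5 × 11
φ(n) = n × ∏(1 - 1/p) for each prime p dividing n
φ(110) = 110 × (1 - 1/2) × (1 - 1/5) × (1 - 1/11) = 40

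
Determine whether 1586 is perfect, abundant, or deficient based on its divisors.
deficient

Proper divisors of 1586: sum = 1 + 2 + 13 + 26 + 61 + 122 + 793 = 1018
Since 1018 < 1586, 1586 is deficient.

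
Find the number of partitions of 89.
49995925

p(n) counts ways to write n as a sum of positive integers (order ignored).
Euler's pentagonal recurrence: p(k) = p(k-1) + p(k-2) - p(k-5) - p(k-7) + p(k-12) + p(k-15) - ... (offsets j(3j∓1)/2, signs ++--, p(0)=1, p(<0)=0).
DP table for k = 0..88: p(0)=1, p(1)=1, p(2)=2, p(3)=3, p(4)=5, p(5)=7, p(6)=11, p(7)=15, p(8)=22, p(9)=30, p(10)=42, p(11)=56, p(12)=77, p(13)=101, p(14)=135, p(15)=176, p(16)=231, p(17)=297, p(18)=385, p(19)=490, p(20)=627, p(21)=792, p(22)=1002, p(23)=1255, p(24)=1575, p(25)=1958, p(26)=2436, p(27)=3010, p(28)=3718, p(29)=4565, p(30)=5604, p(31)=6842, p(32)=8349, p(33)=10143, p(34)=12310, p(35)=14883, p(36)=17977, p(37)=21637, p(38)=26015, p(39)=31185, p(40)=37338, p(41)=44583, p(42)=53174, p(43)=63261, p(44)=75175, p(45)=89134, p(46)=105558, p(47)=124754, p(48)=147273, p(49)=173525, p(50)=204226, p(51)=239943, p(52)=281589, p(53)=329931, p(54)=386155, p(55)=451276, p(56)=526823, p(57)=614154, p(58)=715220, p(59)=831820, p(60)=966467, p(61)=1121505, p(62)=1300156, p(63)=1505499, p(64)=1741630, p(65)=2012558, p(66)=2323520, p(67)=2679689, p(68)=3087735, p(69)=3554345, p(70)=4087968, p(71)=4697205, p(72)=5392783, p(73)=6185689, p(74)=7089500, p(75)=8118264, p(76)=9289091, p(77)=10619863, p(78)=12132164, p(79)=13848650, p(80)=15796476, p(81)=18004327, p(82)=20506255, p(83)=23338469, p(84)=26543660, p(85)=30167357, p(86)=34262962, p(87)=38887673, p(88)=44108109.
Final step: p(89) = p(88) + p(87) - p(84) - p(82) + p(77) + p(74) - p(67) - p(63) + p(54) + p(49) - p(38) - p(32) + p(19) + p(12)
= 44108109 + 38887673 - 26543660 - 20506255 + 10619863 + 7089500 - 2679689 - 1505499 + 386155 + 173525 - 26015 - 8349 + 490 + 77
= 49995925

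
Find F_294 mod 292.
72

Matrix identity: Q^n = [[F_(n+1), F_n], [F_n, F_(n-1)]] with Q = [[1,1],[1,0]].
n = 294 = 100100110₂. Square-and-multiply, entries mod 292:
Q^1 = [[1,1],[1,0]]
Q^2 = (Q^1)² = [[2,1],[1,1]]
Q^4 = (Q^2)² = [[5,3],[3,2]]
Q^9 = (Q^4)²·Q = [[55,34],[34,21]]
Q^18 = (Q^9)² = [[93,248],[248,137]]
Q^36 = (Q^18)² = [[73,100],[100,265]]
Q^73 = (Q^36)²·Q = [[73,145],[145,220]]
Q^147 = (Q^73)²·Q = [[219,74],[74,145]]
Q^294 = (Q^147)² = [[1,72],[72,221]]
F_294 mod 292 = Q^294[0][1] = 72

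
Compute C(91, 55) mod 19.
0

Using Lucas' theorem:
Write n=91 and k=55 in base 19:
n in base 19: [4, 15]
k in base 19: [2, 17]
C(91,55) mod 19 = ∏ C(n_i, k_i) mod 19
Digit binomials (mod 19): C(4,2) = 6; C(15,17) = 0 (k_i > n_i)
Product: 6 × 0 = 0 ≡ 0 (mod 19)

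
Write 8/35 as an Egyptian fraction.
1/5 + 1/35

Greedy algorithm:
8/35: ceiling(35/8) = 5, use 1/5
1/35: ceiling(35/1) = 35, use 1/35
Result: 8/35 = 1/5 + 1/35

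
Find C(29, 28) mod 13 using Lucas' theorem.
3

Using Lucas' theorem:
Write n=29 and k=28 in base 13:
n in base 13: [2, 3]
k in base 13: [2, 2]
C(29,28) mod 13 = ∏ C(n_i, k_i) mod 13
Digit binomials (mod 13): C(2,2) = 1; C(3,2) = 3
Product: 1 × 3 = 3 ≡ 3 (mod 13)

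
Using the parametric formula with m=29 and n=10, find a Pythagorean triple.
(741, 580, 941)

Euclid's formula: a = m² - n², b = 2mn, c = m² + n²
m = 29, n = 10
a = 29² - 10² = 841 - 100 = 741
b = 2 × 29 × 10 = 580
c = 29² + 10² = 841 + 100 = 941
Verification: 741² + 580² = 549081 + 336400 = 885481 = 941² ✓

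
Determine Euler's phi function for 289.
272

289 = 17^2
φ(n) = n × ∏(1 - 1/p) for each prime p dividing n
φ(289) = 289 × (1 - 1/17) = 272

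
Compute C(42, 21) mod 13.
0

Using Lucas' theorem:
Write n=42 and k=21 in base 13:
n in base 13: [3, 3]
k in base 13: [1, 8]
C(42,21) mod 13 = ∏ C(n_i, k_i) mod 13
Digit binomials (mod 13): C(3,1) = 3; C(3,8) = 0 (k_i > n_i)
Product: 3 × 0 = 0 ≡ 0 (mod 13)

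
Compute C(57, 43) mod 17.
0

Using Lucas' theorem:
Write n=57 and k=43 in base 17:
n in base 17: [3, 6]
k in base 17: [2, 9]
C(57,43) mod 17 = ∏ C(n_i, k_i) mod 17
Digit binomials (mod 17): C(3,2) = 3; C(6,9) = 0 (k_i > n_i)
Product: 3 × 0 = 0 ≡ 0 (mod 17)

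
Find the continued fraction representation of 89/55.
[1; 1, 1, 1, 1, 1, 1, 1, 2]

Euclidean algorithm steps:
89 = 1 × 55 + 34
55 = 1 × 34 + 21
34 = 1 × 21 + 13
21 = 1 × 13 + 8
13 = 1 × 8 + 5
8 = 1 × 5 + 3
5 = 1 × 3 + 2
3 = 1 × 2 + 1
2 = 2 × 1 + 0
Continued fraction: [1; 1, 1, 1, 1, 1, 1, 1, 2]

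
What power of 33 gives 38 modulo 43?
34

Baby-step giant-step with step n = ⌈√43⌉ = 7.
Baby steps 33^j mod 43 (j:value) for j=0..6: 0:1, 1:33, 2:14, 3:32, 4:24, 5:18, 6:35.
Giant-step multiplier: 33^(-7) ≡ 33^(42-7) = 33^35 ≡ 7 (mod 43).
Giant steps γ_i = 38·7^i mod 43: γ_0=38, γ_1=8, γ_2=13, γ_3=5, γ_4=35 (in table at j=6).
x = i·n + j = 4·7 + 6 = 34.
Check: 33^34 ≡ 38 (mod 43).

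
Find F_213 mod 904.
610

Matrix identity: Q^n = [[F_(n+1), F_n], [F_n, F_(n-1)]] with Q = [[1,1],[1,0]].
n = 213 = 11010101₂. Square-and-multiply, entries mod 904:
Q^1 = [[1,1],[1,0]]
Q^3 = (Q^1)²·Q = [[3,2],[2,1]]
Q^6 = (Q^3)² = [[13,8],[8,5]]
Q^13 = (Q^6)²·Q = [[377,233],[233,144]]
Q^26 = (Q^13)² = [[250,257],[257,897]]
Q^53 = (Q^26)²·Q = [[256,181],[181,75]]
Q^106 = (Q^53)² = [[665,247],[247,418]]
Q^213 = (Q^106)²·Q = [[527,610],[610,821]]
F_213 mod 904 = Q^213[0][1] = 610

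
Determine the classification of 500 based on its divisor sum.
abundant

Proper divisors of 500: sum = 1 + 2 + 4 + 5 + 10 + 20 + 25 + 50 + 100 + 125 + 250 = 592
Since 592 > 500, 500 is abundant.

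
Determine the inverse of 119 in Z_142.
37

gcd(119, 142) = 1, so the inverse exists.
Extended Euclidean algorithm on (142, 119):
142 = 1 × 119 + 23  ⟹  23 = (1)·142 + (-1)·119
119 = 5 × 23 + 4  ⟹  4 = (-5)·142 + (6)·119
23 = 5 × 4 + 3  ⟹  3 = (26)·142 + (-31)·119
4 = 1 × 3 + 1  ⟹  1 = (-31)·142 + (37)·119
So (37)·119 ≡ 1 (mod 142), i.e. 119^(-1) ≡ 37 (mod 142).
Check: 119 × 37 = 4403 ≡ 1 (mod 142)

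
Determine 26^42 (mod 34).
30

Repeated squaring. Binary of 42 = 101010.
26^1 ≡ 26 (mod 34); 26^2 ≡ 30 (mod 34); 26^4 ≡ 16 (mod 34); 26^8 ≡ 18 (mod 34); 26^16 ≡ 18 (mod 34); 26^32 ≡ 18 (mod 34)
26^42 = 26^2 × 26^8 × 26^32 ≡ 30 (mod 34)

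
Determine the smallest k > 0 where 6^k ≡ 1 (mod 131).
130

131 is prime, so ord(6) divides φ(131) = 130.
Divisors of 130: 1, 2, 5, 10, 13, 26, 65, 130.
Repeated squaring: 6^1 ≡ 6, 6^2 ≡ 36, 6^4 ≡ 117, 6^8 ≡ 65, 6^16 ≡ 33, 6^32 ≡ 41, 6^64 ≡ 109, 6^128 ≡ 91 (mod 131).
Test 6^d mod 131 for each divisor d in increasing order:
6^1 ≡ 6
6^2 ≡ 36
6^5 = 6^4·6^1 ≡ 47
6^10 = 6^8·6^2 ≡ 113
6^13 = 6^8·6^4·6^1 ≡ 42
6^26 = 6^16·6^8·6^2 ≡ 61
6^65 = 6^64·6^1 ≡ 130
6^130 = 6^128·6^2 ≡ 1  ← first divisor giving 1
The order is 130.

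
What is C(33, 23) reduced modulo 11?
0

Using Lucas' theorem:
Write n=33 and k=23 in base 11:
n in base 11: [3, 0]
k in base 11: [2, 1]
C(33,23) mod 11 = ∏ C(n_i, k_i) mod 11
Digit binomials (mod 11): C(3,2) = 3; C(0,1) = 0 (k_i > n_i)
Product: 3 × 0 = 0 ≡ 0 (mod 11)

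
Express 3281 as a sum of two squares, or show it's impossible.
16² + 55² (a=16, b=55)

Factorization: 3281 = 17 × 193
By Fermat: n is sum of two squares iff every prime p ≡ 3 (mod 4) appears to even power.
All primes ≡ 3 (mod 4) appear to even power.
Search a = 0, 1, 2, … for 3281 - a² a perfect square: first hit at a = 16: 3281 - 256 = 3025 = 55².
3281 = 16² + 55² = 256 + 3025 ✓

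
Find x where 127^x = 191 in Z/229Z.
185

Baby-step giant-step with step n = ⌈√229⌉ = 16.
Baby steps 127^j mod 229 (j:value) for j=0..15: 0:1, 1:127, 2:99, 3:207, 4:183, 5:112, 6:26, 7:96, 8:55, 9:115, 10:178, 11:164, 12:218, 13:206, 14:56, 15:13.
Giant-step multiplier: 127^(-16) ≡ 127^(228-16) = 127^212 ≡ 167 (mod 229).
Giant steps γ_i = 191·167^i mod 229: γ_0=191, γ_1=66, γ_2=30, γ_3=201, γ_4=133, γ_5=227, γ_6=124, γ_7=98, γ_8=107, γ_9=7, γ_10=24, γ_11=115 (in table at j=9).
x = i·n + j = 11·16 + 9 = 185.
Check: 127^185 ≡ 191 (mod 229).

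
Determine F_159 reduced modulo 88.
34

Matrix identity: Q^n = [[F_(n+1), F_n], [F_n, F_(n-1)]] with Q = [[1,1],[1,0]].
n = 159 = 10011111₂. Square-and-multiply, entries mod 88:
Q^1 = [[1,1],[1,0]]
Q^2 = (Q^1)² = [[2,1],[1,1]]
Q^4 = (Q^2)² = [[5,3],[3,2]]
Q^9 = (Q^4)²·Q = [[55,34],[34,21]]
Q^19 = (Q^9)²·Q = [[77,45],[45,32]]
Q^39 = (Q^19)²·Q = [[11,34],[34,65]]
Q^79 = (Q^39)²·Q = [[77,45],[45,32]]
Q^159 = (Q^79)²·Q = [[11,34],[34,65]]
F_159 mod 88 = Q^159[0][1] = 34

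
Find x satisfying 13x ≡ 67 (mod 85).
x ≡ 64 (mod 85)

gcd(13, 85) = 1, which divides 67, so solutions exist.
Find 13^(-1) mod 85 by the extended Euclidean algorithm:
85 = 6 × 13 + 7  ⟹  7 = (1)·85 + (-6)·13
13 = 1 × 7 + 6  ⟹  6 = (-1)·85 + (7)·13
7 = 1 × 6 + 1  ⟹  1 = (2)·85 + (-13)·13
So (-13)·13 ≡ 1 (mod 85), i.e. 13^(-1) ≡ -13 ≡ 72 (mod 85).
x ≡ 72 × 67 = 4824 ≡ 64 (mod 85).
Check: 13 × 64 = 832 ≡ 67 (mod 85).
Unique solution: x ≡ 64 (mod 85)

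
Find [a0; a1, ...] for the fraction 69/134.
[0; 1, 1, 16, 4]

Euclidean algorithm steps:
69 = 0 × 134 + 69
134 = 1 × 69 + 65
69 = 1 × 65 + 4
65 = 16 × 4 + 1
4 = 4 × 1 + 0
Continued fraction: [0; 1, 1, 16, 4]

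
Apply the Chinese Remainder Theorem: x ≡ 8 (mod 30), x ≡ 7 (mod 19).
368

Using Chinese Remainder Theorem:
M = 30 × 19 = 570
M1 = 19, M2 = 30
y1 = 19^(-1) mod 30 = 19
y2 = 30^(-1) mod 19 = 7
x = (8×19×19 + 7×30×7) mod 570 = 368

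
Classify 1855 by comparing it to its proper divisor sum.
deficient

Proper divisors of 1855: sum = 1 + 5 + 7 + 35 + 53 + 265 + 371 = 737
Since 737 < 1855, 1855 is deficient.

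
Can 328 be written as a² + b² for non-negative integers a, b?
2² + 18² (a=2, b=18)

Factorization: 328 = 2^3 × 41
By Fermat: n is sum of two squares iff every prime p ≡ 3 (mod 4) appears to even power.
All primes ≡ 3 (mod 4) appear to even power.
Search a = 0, 1, 2, … for 328 - a² a perfect square: first hit at a = 2: 328 - 4 = 324 = 18².
328 = 2² + 18² = 4 + 324 ✓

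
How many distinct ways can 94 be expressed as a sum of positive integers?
92669720

p(n) counts ways to write n as a sum of positive integers (order ignored).
Euler's pentagonal recurrence: p(k) = p(k-1) + p(k-2) - p(k-5) - p(k-7) + p(k-12) + p(k-15) - ... (offsets j(3j∓1)/2, signs ++--, p(0)=1, p(<0)=0).
DP table for k = 0..93: p(0)=1, p(1)=1, p(2)=2, p(3)=3, p(4)=5, p(5)=7, p(6)=11, p(7)=15, p(8)=22, p(9)=30, p(10)=42, p(11)=56, p(12)=77, p(13)=101, p(14)=135, p(15)=176, p(16)=231, p(17)=297, p(18)=385, p(19)=490, p(20)=627, p(21)=792, p(22)=1002, p(23)=1255, p(24)=1575, p(25)=1958, p(26)=2436, p(27)=3010, p(28)=3718, p(29)=4565, p(30)=5604, p(31)=6842, p(32)=8349, p(33)=10143, p(34)=12310, p(35)=14883, p(36)=17977, p(37)=21637, p(38)=26015, p(39)=31185, p(40)=37338, p(41)=44583, p(42)=53174, p(43)=63261, p(44)=75175, p(45)=89134, p(46)=105558, p(47)=124754, p(48)=147273, p(49)=173525, p(50)=204226, p(51)=239943, p(52)=281589, p(53)=329931, p(54)=386155, p(55)=451276, p(56)=526823, p(57)=614154, p(58)=715220, p(59)=831820, p(60)=966467, p(61)=1121505, p(62)=1300156, p(63)=1505499, p(64)=1741630, p(65)=2012558, p(66)=2323520, p(67)=2679689, p(68)=3087735, p(69)=3554345, p(70)=4087968, p(71)=4697205, p(72)=5392783, p(73)=6185689, p(74)=7089500, p(75)=8118264, p(76)=9289091, p(77)=10619863, p(78)=12132164, p(79)=13848650, p(80)=15796476, p(81)=18004327, p(82)=20506255, p(83)=23338469, p(84)=26543660, p(85)=30167357, p(86)=34262962, p(87)=38887673, p(88)=44108109, p(89)=49995925, p(90)=56634173, p(91)=64112359, p(92)=72533807, p(93)=82010177.
Final step: p(94) = p(93) + p(92) - p(89) - p(87) + p(82) + p(79) - p(72) - p(68) + p(59) + p(54) - p(43) - p(37) + p(24) + p(17) - p(2)
= 82010177 + 72533807 - 49995925 - 38887673 + 20506255 + 13848650 - 5392783 - 3087735 + 831820 + 386155 - 63261 - 21637 + 1575 + 297 - 2
= 92669720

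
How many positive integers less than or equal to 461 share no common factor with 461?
460

461 = 461
φ(n) = n × ∏(1 - 1/p) for each prime p dividing n
φ(461) = 461 × (1 - 1/461) = 460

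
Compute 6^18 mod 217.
1

Repeated squaring. Binary of 18 = 10010.
6^1 ≡ 6 (mod 217); 6^2 ≡ 36 (mod 217); 6^4 ≡ 211 (mod 217); 6^8 ≡ 36 (mod 217); 6^16 ≡ 211 (mod 217)
6^18 = 6^2 × 6^16 ≡ 1 (mod 217)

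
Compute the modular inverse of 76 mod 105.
76

gcd(76, 105) = 1, so the inverse exists.
Extended Euclidean algorithm on (105, 76):
105 = 1 × 76 + 29  ⟹  29 = (1)·105 + (-1)·76
76 = 2 × 29 + 18  ⟹  18 = (-2)·105 + (3)·76
29 = 1 × 18 + 11  ⟹  11 = (3)·105 + (-4)·76
18 = 1 × 11 + 7  ⟹  7 = (-5)·105 + (7)·76
11 = 1 × 7 + 4  ⟹  4 = (8)·105 + (-11)·76
7 = 1 × 4 + 3  ⟹  3 = (-13)·105 + (18)·76
4 = 1 × 3 + 1  ⟹  1 = (21)·105 + (-29)·76
So (-29)·76 ≡ 1 (mod 105), i.e. 76^(-1) ≡ -29 ≡ 76 (mod 105).
Check: 76 × 76 = 5776 ≡ 1 (mod 105)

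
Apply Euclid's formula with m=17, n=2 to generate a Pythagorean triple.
(285, 68, 293)

Euclid's formula: a = m² - n², b = 2mn, c = m² + n²
m = 17, n = 2
a = 17² - 2² = 289 - 4 = 285
b = 2 × 17 × 2 = 68
c = 17² + 2² = 289 + 4 = 293
Verification: 285² + 68² = 81225 + 4624 = 85849 = 293² ✓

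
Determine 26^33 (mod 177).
80

Repeated squaring. Binary of 33 = 100001.
26^1 ≡ 26 (mod 177); 26^2 ≡ 145 (mod 177); 26^4 ≡ 139 (mod 177); 26^8 ≡ 28 (mod 177); 26^16 ≡ 76 (mod 177); 26^32 ≡ 112 (mod 177)
26^33 = 26^1 × 26^32 ≡ 80 (mod 177)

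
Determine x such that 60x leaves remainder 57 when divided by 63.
x ≡ 2 (mod 21)

gcd(60, 63) = 3, which divides 57, so solutions exist.
Divide through by 3: 20x ≡ 19 (mod 21).
Find 20^(-1) mod 21 by the extended Euclidean algorithm:
21 = 1 × 20 + 1  ⟹  1 = (1)·21 + (-1)·20
So (-1)·20 ≡ 1 (mod 21), i.e. 20^(-1) ≡ -1 ≡ 20 (mod 21).
x ≡ 20 × 19 = 380 ≡ 2 (mod 21).
Check: 60 × 2 = 120 ≡ 57 (mod 63).
x ≡ 2 (mod 21), giving 3 solutions mod 63.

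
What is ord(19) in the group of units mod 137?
68

137 is prime, so ord(19) divides φ(137) = 136.
Divisors of 136: 1, 2, 4, 8, 17, 34, 68, 136.
Repeated squaring: 19^1 ≡ 19, 19^2 ≡ 87, 19^4 ≡ 34, 19^8 ≡ 60, 19^16 ≡ 38, 19^32 ≡ 74, 19^64 ≡ 133, 19^128 ≡ 16 (mod 137).
Test 19^d mod 137 for each divisor d in increasing order:
19^1 ≡ 19
19^2 ≡ 87
19^4 ≡ 34
19^8 ≡ 60
19^17 = 19^16·19^1 ≡ 37
19^34 = 19^32·19^2 ≡ 136
19^68 = 19^64·19^4 ≡ 1  ← first divisor giving 1
The order is 68.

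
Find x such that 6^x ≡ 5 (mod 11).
6

Baby-step giant-step with step n = ⌈√11⌉ = 4.
Baby steps 6^j mod 11 (j:value) for j=0..3: 0:1, 1:6, 2:3, 3:7.
Giant-step multiplier: 6^(-4) ≡ 6^(10-4) = 6^6 ≡ 5 (mod 11).
Giant steps γ_i = 5·5^i mod 11: γ_0=5, γ_1=3 (in table at j=2).
x = i·n + j = 1·4 + 2 = 6.
Check: 6^6 ≡ 5 (mod 11).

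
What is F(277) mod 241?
218

Matrix identity: Q^n = [[F_(n+1), F_n], [F_n, F_(n-1)]] with Q = [[1,1],[1,0]].
n = 277 = 100010101₂. Square-and-multiply, entries mod 241:
Q^1 = [[1,1],[1,0]]
Q^2 = (Q^1)² = [[2,1],[1,1]]
Q^4 = (Q^2)² = [[5,3],[3,2]]
Q^8 = (Q^4)² = [[34,21],[21,13]]
Q^17 = (Q^8)²·Q = [[174,151],[151,23]]
Q^34 = (Q^17)² = [[57,104],[104,194]]
Q^69 = (Q^34)²·Q = [[163,87],[87,76]]
Q^138 = (Q^69)² = [[157,67],[67,90]]
Q^277 = (Q^138)²·Q = [[138,218],[218,161]]
F_277 mod 241 = Q^277[0][1] = 218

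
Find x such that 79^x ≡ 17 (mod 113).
109

Baby-step giant-step with step n = ⌈√113⌉ = 11.
Baby steps 79^j mod 113 (j:value) for j=0..10: 0:1, 1:79, 2:26, 3:20, 4:111, 5:68, 6:61, 7:73, 8:4, 9:90, 10:104.
Giant-step multiplier: 79^(-11) ≡ 79^(112-11) = 79^101 ≡ 89 (mod 113).
Giant steps γ_i = 17·89^i mod 113: γ_0=17, γ_1=44, γ_2=74, γ_3=32, γ_4=23, γ_5=13, γ_6=27, γ_7=30, γ_8=71, γ_9=104 (in table at j=10).
x = i·n + j = 9·11 + 10 = 109.
Check: 79^109 ≡ 17 (mod 113).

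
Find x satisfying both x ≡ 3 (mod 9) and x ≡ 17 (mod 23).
201

Using Chinese Remainder Theorem:
M = 9 × 23 = 207
M1 = 23, M2 = 9
y1 = 23^(-1) mod 9 = 2
y2 = 9^(-1) mod 23 = 18
x = (3×23×2 + 17×9×18) mod 207 = 201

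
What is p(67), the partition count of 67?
2679689

p(n) counts ways to write n as a sum of positive integers (order ignored).
Euler's pentagonal recurrence: p(k) = p(k-1) + p(k-2) - p(k-5) - p(k-7) + p(k-12) + p(k-15) - ... (offsets j(3j∓1)/2, signs ++--, p(0)=1, p(<0)=0).
DP table for k = 0..66: p(0)=1, p(1)=1, p(2)=2, p(3)=3, p(4)=5, p(5)=7, p(6)=11, p(7)=15, p(8)=22, p(9)=30, p(10)=42, p(11)=56, p(12)=77, p(13)=101, p(14)=135, p(15)=176, p(16)=231, p(17)=297, p(18)=385, p(19)=490, p(20)=627, p(21)=792, p(22)=1002, p(23)=1255, p(24)=1575, p(25)=1958, p(26)=2436, p(27)=3010, p(28)=3718, p(29)=4565, p(30)=5604, p(31)=6842, p(32)=8349, p(33)=10143, p(34)=12310, p(35)=14883, p(36)=17977, p(37)=21637, p(38)=26015, p(39)=31185, p(40)=37338, p(41)=44583, p(42)=53174, p(43)=63261, p(44)=75175, p(45)=89134, p(46)=105558, p(47)=124754, p(48)=147273, p(49)=173525, p(50)=204226, p(51)=239943, p(52)=281589, p(53)=329931, p(54)=386155, p(55)=451276, p(56)=526823, p(57)=614154, p(58)=715220, p(59)=831820, p(60)=966467, p(61)=1121505, p(62)=1300156, p(63)=1505499, p(64)=1741630, p(65)=2012558, p(66)=2323520.
Final step: p(67) = p(66) + p(65) - p(62) - p(60) + p(55) + p(52) - p(45) - p(41) + p(32) + p(27) - p(16) - p(10)
= 2323520 + 2012558 - 1300156 - 966467 + 451276 + 281589 - 89134 - 44583 + 8349 + 3010 - 231 - 42
= 2679689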